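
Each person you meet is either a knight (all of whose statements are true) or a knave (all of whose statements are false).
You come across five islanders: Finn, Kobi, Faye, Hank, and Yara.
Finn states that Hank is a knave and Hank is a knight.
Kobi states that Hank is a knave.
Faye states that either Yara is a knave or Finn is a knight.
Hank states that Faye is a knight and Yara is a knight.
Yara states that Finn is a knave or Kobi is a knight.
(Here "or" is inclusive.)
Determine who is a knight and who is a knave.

Finn is a knave, Kobi is a knight, Faye is a knave, Hank is a knave, and Yara is a knight.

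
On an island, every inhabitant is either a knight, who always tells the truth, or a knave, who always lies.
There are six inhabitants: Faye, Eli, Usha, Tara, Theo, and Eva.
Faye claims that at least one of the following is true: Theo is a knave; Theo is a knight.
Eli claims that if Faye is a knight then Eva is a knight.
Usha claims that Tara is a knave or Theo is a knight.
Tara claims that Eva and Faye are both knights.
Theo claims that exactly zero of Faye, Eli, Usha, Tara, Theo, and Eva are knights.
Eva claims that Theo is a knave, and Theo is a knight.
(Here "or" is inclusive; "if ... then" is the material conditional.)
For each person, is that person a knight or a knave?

Faye is a knight, Eli is a knave, Usha is a knight, Tara is a knave, Theo is a knave, and Eva is a knave.

Faye is a knight, so "at least one of the following is true: Theo is a knave; Theo is a knight" must be True — and it is.
Eli is a knave; "if Faye is a knight then Eva is a knight" is false, as required.
Usha is a knight; "Tara is a knave or Theo is a knight" is True, as required.
As a knave, Tara's statement "Eva and Faye are both knights" should be false; it is.
Theo (knave): "exactly zero of Faye, Eli, Usha, Tara, Theo, and Eva are knights" — false. ✓
Since Eva is a knave, "Theo is a knave, and Theo is a knight" needs to be false, which holds.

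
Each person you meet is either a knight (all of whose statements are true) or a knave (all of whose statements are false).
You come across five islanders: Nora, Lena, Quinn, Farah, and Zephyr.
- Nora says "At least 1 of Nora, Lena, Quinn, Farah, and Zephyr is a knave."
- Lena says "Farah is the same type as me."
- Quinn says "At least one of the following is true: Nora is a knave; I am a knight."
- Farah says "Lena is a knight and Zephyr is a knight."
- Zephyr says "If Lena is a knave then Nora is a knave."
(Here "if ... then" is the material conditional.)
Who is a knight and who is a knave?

Nora is a knight, Lena is a knight, Quinn is a knave, Farah is a knight, and Zephyr is a knight.

Nora (knight): "at least 1 of Nora, Lena, Quinn, Farah, and Zephyr is a knave" — true. ✓
As a knight, Lena's statement "Farah is the same type as me" should be true; it is.
Since Quinn is a knave, "at least one of the following is true: Nora is a knave; I am a knight" needs to be false, which holds.
As a knight, Farah's statement "Lena is a knight and Zephyr is a knight" should be true; it is.
As a knight, Zephyr's statement "if Lena is a knave then Nora is a knave" should be true; it is.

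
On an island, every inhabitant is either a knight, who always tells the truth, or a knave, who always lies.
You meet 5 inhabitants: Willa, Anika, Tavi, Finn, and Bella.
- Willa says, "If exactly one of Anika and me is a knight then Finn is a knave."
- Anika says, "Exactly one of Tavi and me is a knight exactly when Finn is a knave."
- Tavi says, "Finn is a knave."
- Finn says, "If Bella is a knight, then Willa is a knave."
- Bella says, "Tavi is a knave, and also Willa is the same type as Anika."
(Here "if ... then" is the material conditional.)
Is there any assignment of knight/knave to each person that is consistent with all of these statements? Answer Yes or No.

No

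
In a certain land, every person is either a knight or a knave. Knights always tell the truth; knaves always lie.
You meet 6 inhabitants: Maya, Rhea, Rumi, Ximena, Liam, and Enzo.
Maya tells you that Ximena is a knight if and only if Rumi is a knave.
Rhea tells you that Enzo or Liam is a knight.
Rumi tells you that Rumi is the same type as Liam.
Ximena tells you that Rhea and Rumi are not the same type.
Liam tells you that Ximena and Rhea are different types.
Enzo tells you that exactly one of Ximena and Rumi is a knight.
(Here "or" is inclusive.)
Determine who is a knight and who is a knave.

Knights: Maya, Rhea, Rumi, Liam, and Enzo. Knaves: Ximena.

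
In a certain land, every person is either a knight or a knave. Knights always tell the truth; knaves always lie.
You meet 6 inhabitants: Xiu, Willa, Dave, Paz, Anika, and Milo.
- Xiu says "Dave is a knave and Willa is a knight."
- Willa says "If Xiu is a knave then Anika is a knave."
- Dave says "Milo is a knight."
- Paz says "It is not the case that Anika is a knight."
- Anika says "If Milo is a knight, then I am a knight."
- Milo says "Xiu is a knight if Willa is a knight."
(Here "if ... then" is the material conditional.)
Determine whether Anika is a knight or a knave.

Anika is a knight.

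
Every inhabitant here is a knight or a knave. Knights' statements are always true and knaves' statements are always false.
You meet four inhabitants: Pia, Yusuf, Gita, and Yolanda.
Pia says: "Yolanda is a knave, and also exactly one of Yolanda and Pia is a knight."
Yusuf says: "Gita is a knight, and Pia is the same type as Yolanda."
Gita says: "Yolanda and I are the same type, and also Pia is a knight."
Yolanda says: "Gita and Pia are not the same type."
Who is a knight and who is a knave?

Pia is a knave, Yusuf is a knave, Gita is a knave, and Yolanda is a knave.

Pia is a knave, and the claim "Yolanda is a knave, and also exactly one of Yolanda and Pia is a knight" is indeed False.
Yusuf is a knave, and the claim "Gita is a knight, and Pia is the same type as Yolanda" is indeed False.
As a knave, Gita's statement "Yolanda and I are the same type, and also Pia is a knight" should be False; it is.
As a knave, Yolanda's statement "Gita and Pia are not the same type" should be False; it is.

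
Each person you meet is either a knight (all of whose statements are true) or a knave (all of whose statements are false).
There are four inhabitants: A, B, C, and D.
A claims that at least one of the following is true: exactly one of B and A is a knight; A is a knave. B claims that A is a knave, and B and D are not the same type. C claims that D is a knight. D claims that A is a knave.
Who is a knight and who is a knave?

A is a knight, B is a knave, C is a knave, and D is a knave.

Suppose A is a knave. Then A's statement "at least one of the following is true: exactly one of B and A is a knight; A is a knave" would have to be false. Checking the 8 ways to assign the others, none is consistent with every speaker.
(For instance, with B=knave, C=knave, D=knave, A's claim "at least one of the following is true: exactly one of B and A is a knight; A is a knave" comes out true where it would need to be false.)
So A must be a knight, making "at least one of the following is true: exactly one of B and A is a knight; A is a knave" true. Taking A=knight, B=knave, C=knave, D=knave, each remaining statement checks out:
  B (knave): "A is a knave, and B and D are not the same type" — false. ✓
  C (knave): "D is a knight" — false. ✓
  D (knave): "A is a knave" — false. ✓
This is the unique consistent assignment.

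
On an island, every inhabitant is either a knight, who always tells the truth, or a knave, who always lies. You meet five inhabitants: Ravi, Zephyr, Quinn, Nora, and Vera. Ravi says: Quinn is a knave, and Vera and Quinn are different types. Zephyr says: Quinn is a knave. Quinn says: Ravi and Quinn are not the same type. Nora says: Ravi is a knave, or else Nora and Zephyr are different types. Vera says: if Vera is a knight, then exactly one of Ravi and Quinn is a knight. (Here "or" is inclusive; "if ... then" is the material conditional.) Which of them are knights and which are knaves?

Suppose Ravi is a knight. Then Ravi's statement "Quinn is a knave, and Vera and Quinn are different types" would have to be true. Checking the 16 ways to assign the others, none is consistent with every speaker.
(For instance, with Zephyr=knave, Quinn=knight, Nora=knight, Vera=knight, Ravi's claim "Quinn is a knave, and Vera and Quinn are different types" comes out false where it would need to be true.)
So Ravi must be a knave, making "Quinn is a knave, and Vera and Quinn are different types" false. Taking Ravi=knave, Zephyr=knave, Quinn=knight, Nora=knight, Vera=knight, each remaining statement checks out:
  Zephyr (knave): "Quinn is a knave" — false. ✓
  Quinn (knight): "Ravi and Quinn are not the same type" — true. ✓
  Nora (knight): "Ravi is a knave, or else Nora and Zephyr are different types" — true. ✓
  Vera (knight): "if Vera is a knight, then exactly one of Ravi and Quinn is a knight" — true. ✓
This is the unique consistent assignment.

Ravi is a knave, Zephyr is a knave, Quinn is a knight, Nora is a knight, and Vera is a knight.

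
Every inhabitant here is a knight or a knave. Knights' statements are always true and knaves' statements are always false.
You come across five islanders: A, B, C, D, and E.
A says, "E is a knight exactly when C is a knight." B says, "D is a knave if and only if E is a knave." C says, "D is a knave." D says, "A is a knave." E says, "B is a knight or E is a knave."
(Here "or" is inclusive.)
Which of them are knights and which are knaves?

A is a knave, and the claim "E is a knight exactly when C is a knight" is indeed False.
B is a knight, so "D is a knave if and only if E is a knave" must be true — and it is.
As a knave, C's statement "D is a knave" should be False; it is.
D (knight): "A is a knave" — true. ✓
Since E is a knight, "B is a knight or E is a knave" needs to be true, which holds.

A is a knave, B is a knight, C is a knave, D is a knight, and E is a knight.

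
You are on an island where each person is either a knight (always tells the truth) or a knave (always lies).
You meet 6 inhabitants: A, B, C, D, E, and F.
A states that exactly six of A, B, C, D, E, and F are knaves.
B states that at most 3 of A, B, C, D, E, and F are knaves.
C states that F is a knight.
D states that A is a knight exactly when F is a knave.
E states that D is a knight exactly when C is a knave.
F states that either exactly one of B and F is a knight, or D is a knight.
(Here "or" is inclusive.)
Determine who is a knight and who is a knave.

A is a knave, B is a knight, C is a knight, D is a knight, E is a knave, and F is a knight.

Since A is a knave, "exactly six of A, B, C, D, E, and F are knaves" needs to be false, which holds.
B is a knight; "at most 3 of A, B, C, D, E, and F are knaves" is True, as required.
C (knight): "F is a knight" — True. ✓
D is a knight, so "A is a knight exactly when F is a knave" must be True — and it is.
E is a knave, so "D is a knight exactly when C is a knave" must be false — and it is.
F (knight): "either exactly one of B and F is a knight, or D is a knight" — True. ✓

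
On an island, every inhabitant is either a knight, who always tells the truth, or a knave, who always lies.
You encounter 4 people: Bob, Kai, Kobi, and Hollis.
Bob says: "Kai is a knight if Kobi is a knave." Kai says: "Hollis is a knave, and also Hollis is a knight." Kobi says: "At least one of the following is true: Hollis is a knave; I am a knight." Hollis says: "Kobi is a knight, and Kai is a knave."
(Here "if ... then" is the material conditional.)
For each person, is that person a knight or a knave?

Bob is a knight, Kai is a knave, Kobi is a knight, and Hollis is a knight.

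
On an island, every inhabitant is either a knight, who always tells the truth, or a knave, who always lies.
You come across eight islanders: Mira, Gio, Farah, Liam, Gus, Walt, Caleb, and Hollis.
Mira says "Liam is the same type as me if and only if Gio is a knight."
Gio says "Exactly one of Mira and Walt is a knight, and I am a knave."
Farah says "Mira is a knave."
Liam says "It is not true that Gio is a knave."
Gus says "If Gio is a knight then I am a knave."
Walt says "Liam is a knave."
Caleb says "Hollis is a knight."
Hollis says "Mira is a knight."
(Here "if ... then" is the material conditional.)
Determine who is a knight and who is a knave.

Mira is a knight; "Liam is the same type as me if and only if Gio is a knight" is true, as required.
Gio is a knave, and the claim "exactly one of Mira and Walt is a knight, and I am a knave" is indeed false.
Farah is a knave, so "Mira is a knave" must be false — and it is.
Liam is a knave; "it is not true that Gio is a knave" is false, as required.
Gus (knight): "if Gio is a knight then I am a knave" — true. ✓
Walt is a knight; "Liam is a knave" is true, as required.
As a knight, Caleb's statement "Hollis is a knight" should be true; it is.
Hollis is a knight; "Mira is a knight" is true, as required.

Knights: Mira, Gus, Walt, Caleb, and Hollis. Knaves: Gio, Farah, and Liam.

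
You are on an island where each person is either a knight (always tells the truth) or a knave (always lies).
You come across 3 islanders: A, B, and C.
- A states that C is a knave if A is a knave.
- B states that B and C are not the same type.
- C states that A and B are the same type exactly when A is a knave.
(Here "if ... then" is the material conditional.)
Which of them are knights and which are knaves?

A is a knight; "C is a knave if A is a knave" is true, as required.
B (knight): "B and C are not the same type" — true. ✓
C is a knave, so "A and B are the same type exactly when A is a knave" must be false — and it is.

A is a knight, B is a knight, and C is a knave.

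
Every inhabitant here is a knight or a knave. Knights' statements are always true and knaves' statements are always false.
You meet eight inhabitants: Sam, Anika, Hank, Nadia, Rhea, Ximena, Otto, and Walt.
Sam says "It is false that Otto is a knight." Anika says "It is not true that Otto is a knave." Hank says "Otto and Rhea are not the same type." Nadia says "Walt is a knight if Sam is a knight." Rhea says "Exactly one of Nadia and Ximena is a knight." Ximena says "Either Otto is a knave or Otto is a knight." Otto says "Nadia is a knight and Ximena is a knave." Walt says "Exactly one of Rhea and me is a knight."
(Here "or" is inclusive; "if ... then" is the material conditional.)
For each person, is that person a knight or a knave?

Sam (knight): "it is false that Otto is a knight" — true. ✓
Anika (knave): "it is not true that Otto is a knave" — false. ✓
Since Hank is a knave, "Otto and Rhea are not the same type" needs to be false, which holds.
Since Nadia is a knight, "Walt is a knight if Sam is a knight" needs to be true, which holds.
Rhea is a knave, and the claim "exactly one of Nadia and Ximena is a knight" is indeed false.
Since Ximena is a knight, "either Otto is a knave or Otto is a knight" needs to be true, which holds.
Otto is a knave, so "Nadia is a knight and Ximena is a knave" must be false — and it is.
Since Walt is a knight, "exactly one of Rhea and me is a knight" needs to be true, which holds.

Sam is a knight, Anika is a knave, Hank is a knave, Nadia is a knight, Rhea is a knave, Ximena is a knight, Otto is a knave, and Walt is a knight.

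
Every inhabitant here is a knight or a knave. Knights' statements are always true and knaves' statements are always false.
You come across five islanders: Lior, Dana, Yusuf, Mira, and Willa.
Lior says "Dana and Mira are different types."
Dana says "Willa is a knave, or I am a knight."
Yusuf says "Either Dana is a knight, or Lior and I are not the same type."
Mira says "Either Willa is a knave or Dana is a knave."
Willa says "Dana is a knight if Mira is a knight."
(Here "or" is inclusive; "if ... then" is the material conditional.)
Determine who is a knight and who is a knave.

Lior is a knight, so "Dana and Mira are different types" must be true — and it is.
Since Dana is a knight, "Willa is a knave, or I am a knight" needs to be true, which holds.
Since Yusuf is a knight, "either Dana is a knight, or Lior and I are not the same type" needs to be true, which holds.
Mira (knave): "either Willa is a knave or Dana is a knave" — False. ✓
Since Willa is a knight, "Dana is a knight if Mira is a knight" needs to be true, which holds.

Knights: Lior, Dana, Yusuf, and Willa. Knaves: Mira.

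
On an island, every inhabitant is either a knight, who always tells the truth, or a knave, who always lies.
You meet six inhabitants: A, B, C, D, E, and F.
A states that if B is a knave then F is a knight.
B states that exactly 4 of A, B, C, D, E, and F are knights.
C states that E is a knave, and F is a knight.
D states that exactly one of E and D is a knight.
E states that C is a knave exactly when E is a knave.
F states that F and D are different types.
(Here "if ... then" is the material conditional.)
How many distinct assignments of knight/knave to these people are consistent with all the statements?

2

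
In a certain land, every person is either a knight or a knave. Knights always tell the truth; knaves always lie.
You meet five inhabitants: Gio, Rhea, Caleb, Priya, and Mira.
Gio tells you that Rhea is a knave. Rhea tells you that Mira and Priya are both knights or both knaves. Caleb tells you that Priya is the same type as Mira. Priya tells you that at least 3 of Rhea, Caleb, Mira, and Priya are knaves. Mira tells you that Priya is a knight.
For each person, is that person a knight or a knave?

Gio is a knave, Rhea is a knight, Caleb is a knight, Priya is a knave, and Mira is a knave.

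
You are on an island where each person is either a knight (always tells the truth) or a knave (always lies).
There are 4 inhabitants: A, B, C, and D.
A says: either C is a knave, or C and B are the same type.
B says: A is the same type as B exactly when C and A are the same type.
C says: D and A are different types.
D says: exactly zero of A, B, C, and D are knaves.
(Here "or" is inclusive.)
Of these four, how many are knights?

3

The unique consistent assignment is A=knight, B=knight, C=knight, D=knave.
That has 3 knights.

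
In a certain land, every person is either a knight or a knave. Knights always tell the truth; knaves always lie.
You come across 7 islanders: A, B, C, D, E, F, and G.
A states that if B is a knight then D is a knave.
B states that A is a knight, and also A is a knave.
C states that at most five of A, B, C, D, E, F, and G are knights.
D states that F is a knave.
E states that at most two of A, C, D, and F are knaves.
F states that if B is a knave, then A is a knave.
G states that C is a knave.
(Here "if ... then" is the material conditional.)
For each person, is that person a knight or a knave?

Knights: A, C, D, and E. Knaves: B, F, and G.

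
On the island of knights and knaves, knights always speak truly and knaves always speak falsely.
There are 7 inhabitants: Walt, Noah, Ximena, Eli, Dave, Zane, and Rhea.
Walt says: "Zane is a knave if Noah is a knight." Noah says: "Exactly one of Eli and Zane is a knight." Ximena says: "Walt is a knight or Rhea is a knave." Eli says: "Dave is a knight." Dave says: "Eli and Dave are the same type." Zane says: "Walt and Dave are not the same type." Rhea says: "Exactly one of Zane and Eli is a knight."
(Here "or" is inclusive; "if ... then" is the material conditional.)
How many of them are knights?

6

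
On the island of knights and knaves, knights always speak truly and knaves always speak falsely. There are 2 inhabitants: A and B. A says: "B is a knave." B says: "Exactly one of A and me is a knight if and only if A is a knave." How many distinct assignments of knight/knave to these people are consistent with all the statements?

2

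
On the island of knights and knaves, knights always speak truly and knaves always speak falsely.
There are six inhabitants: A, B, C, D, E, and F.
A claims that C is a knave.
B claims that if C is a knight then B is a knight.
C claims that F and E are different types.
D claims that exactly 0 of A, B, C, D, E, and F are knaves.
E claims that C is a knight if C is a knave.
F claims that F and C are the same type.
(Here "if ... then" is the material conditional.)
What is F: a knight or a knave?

Consistent assignments: {A=knave, B=knight, C=knight, D=knave, E=knight, F=knave}; {A=knave, B=knave, C=knight, D=knave, E=knight, F=knave}
In every consistent assignment, F is a knave.

F is a knave.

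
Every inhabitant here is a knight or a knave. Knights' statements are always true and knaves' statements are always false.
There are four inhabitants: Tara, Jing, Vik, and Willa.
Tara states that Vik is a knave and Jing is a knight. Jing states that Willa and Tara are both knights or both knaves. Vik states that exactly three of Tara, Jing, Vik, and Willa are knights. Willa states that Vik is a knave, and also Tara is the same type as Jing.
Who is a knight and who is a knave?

Tara is a knave, Jing is a knave, Vik is a knave, and Willa is a knight.

Since Tara is a knave, "Vik is a knave and Jing is a knight" needs to be False, which holds.
Since Jing is a knave, "Willa and Tara are both knights or both knaves" needs to be False, which holds.
Vik (knave): "exactly three of Tara, Jing, Vik, and Willa are knights" — False. ✓
Willa (knight): "Vik is a knave, and also Tara is the same type as Jing" — True. ✓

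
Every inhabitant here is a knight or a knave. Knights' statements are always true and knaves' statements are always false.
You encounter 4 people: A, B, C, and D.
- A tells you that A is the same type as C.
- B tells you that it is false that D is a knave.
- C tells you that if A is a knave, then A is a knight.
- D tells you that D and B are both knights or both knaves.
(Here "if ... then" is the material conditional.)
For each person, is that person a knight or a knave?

As a knight, A's statement "A is the same type as C" should be True; it is.
B is a knight, so "it is false that D is a knave" must be True — and it is.
C is a knight, so "if A is a knave, then A is a knight" must be True — and it is.
Since D is a knight, "D and B are both knights or both knaves" needs to be True, which holds.

A is a knight, B is a knight, C is a knight, and D is a knight.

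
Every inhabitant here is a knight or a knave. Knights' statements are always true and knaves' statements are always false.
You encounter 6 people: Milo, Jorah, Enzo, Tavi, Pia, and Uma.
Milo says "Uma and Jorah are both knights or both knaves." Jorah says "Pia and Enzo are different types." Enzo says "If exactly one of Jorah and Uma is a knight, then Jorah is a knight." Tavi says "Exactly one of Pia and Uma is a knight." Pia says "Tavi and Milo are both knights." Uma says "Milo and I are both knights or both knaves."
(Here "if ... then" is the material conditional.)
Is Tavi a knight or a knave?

Tavi is a knight.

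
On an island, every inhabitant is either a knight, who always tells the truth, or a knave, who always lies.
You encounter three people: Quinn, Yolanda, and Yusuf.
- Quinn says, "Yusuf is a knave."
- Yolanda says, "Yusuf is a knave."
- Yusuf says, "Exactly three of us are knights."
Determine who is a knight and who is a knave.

Quinn is a knight, Yolanda is a knight, and Yusuf is a knave.

Suppose Quinn is a knave. Then Quinn's statement "Yusuf is a knave" would have to be false. Checking the 4 ways to assign the others, none is consistent with every speaker.
(For instance, with Yolanda=knight, Yusuf=knave, Quinn's claim "Yusuf is a knave" comes out true where it would need to be false.)
So Quinn must be a knight, making "Yusuf is a knave" true. Taking Quinn=knight, Yolanda=knight, Yusuf=knave, each remaining statement checks out:
  Yolanda (knight): "Yusuf is a knave" — true. ✓
  Yusuf (knave): "exactly three of us are knights" — false. ✓
This is the unique consistent assignment.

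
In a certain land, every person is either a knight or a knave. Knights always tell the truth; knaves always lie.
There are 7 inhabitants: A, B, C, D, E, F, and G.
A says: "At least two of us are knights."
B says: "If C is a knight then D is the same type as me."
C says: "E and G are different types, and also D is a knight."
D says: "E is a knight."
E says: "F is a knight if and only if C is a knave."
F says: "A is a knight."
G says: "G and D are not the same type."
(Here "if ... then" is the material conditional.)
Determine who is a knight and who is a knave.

A is a knave, B is a knight, C is a knave, D is a knave, E is a knave, F is a knave, and G is a knave.

A is a knave, so "at least two of us are knights" must be False — and it is.
As a knight, B's statement "if C is a knight then D is the same type as me" should be True; it is.
C is a knave; "E and G are different types, and also D is a knight" is False, as required.
Since D is a knave, "E is a knight" needs to be False, which holds.
E is a knave; "F is a knight if and only if C is a knave" is False, as required.
F is a knave, and the claim "A is a knight" is indeed False.
Since G is a knave, "G and D are not the same type" needs to be False, which holds.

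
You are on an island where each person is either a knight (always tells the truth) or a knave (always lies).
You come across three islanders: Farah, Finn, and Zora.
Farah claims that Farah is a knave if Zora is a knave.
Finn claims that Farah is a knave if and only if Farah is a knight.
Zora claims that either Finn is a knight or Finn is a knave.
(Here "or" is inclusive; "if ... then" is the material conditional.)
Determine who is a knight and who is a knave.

Farah is a knight, Finn is a knave, and Zora is a knight.

Farah is a knight, so "Farah is a knave if Zora is a knave" must be True — and it is.
Since Finn is a knave, "Farah is a knave if and only if Farah is a knight" needs to be false, which holds.
Zora is a knight, so "either Finn is a knight or Finn is a knave" must be True — and it is.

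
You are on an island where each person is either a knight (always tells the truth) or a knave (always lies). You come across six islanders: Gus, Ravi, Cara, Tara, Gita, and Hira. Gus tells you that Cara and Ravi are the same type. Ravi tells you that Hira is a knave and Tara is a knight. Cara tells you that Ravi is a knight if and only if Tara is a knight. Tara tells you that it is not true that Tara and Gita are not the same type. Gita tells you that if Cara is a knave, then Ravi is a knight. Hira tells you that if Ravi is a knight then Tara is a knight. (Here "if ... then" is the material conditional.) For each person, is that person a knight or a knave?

As a knave, Gus's statement "Cara and Ravi are the same type" should be False; it is.
Ravi (knave): "Hira is a knave and Tara is a knight" — False. ✓
Cara is a knight, and the claim "Ravi is a knight if and only if Tara is a knight" is indeed true.
Tara is a knave, and the claim "it is not true that Tara and Gita are not the same type" is indeed False.
As a knight, Gita's statement "if Cara is a knave, then Ravi is a knight" should be true; it is.
Hira is a knight; "if Ravi is a knight then Tara is a knight" is true, as required.

Gus is a knave, Ravi is a knave, Cara is a knight, Tara is a knave, Gita is a knight, and Hira is a knight.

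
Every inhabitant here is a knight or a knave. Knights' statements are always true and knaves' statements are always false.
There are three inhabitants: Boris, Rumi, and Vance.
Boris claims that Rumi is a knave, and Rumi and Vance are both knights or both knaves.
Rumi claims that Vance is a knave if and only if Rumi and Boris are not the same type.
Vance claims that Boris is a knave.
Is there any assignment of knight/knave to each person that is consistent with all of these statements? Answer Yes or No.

No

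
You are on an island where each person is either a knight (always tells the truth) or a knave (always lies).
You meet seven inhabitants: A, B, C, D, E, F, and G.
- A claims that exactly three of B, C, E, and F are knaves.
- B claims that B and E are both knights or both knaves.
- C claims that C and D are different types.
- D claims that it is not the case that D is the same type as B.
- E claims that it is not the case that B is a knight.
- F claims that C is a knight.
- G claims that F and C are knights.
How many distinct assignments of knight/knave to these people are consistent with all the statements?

2

Consistent assignments:
  A=knight, B=knave, C=knave, D=knave, E=knight, F=knave, G=knave
  A=knave, B=knave, C=knight, D=knave, E=knight, F=knight, G=knight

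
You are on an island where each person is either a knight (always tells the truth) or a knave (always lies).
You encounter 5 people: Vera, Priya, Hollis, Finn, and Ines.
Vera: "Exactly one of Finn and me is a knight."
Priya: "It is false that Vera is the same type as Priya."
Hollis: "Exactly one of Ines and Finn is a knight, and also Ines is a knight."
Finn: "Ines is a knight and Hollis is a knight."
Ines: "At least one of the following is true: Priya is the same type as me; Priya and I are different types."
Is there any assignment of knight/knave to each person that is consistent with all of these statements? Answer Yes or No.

No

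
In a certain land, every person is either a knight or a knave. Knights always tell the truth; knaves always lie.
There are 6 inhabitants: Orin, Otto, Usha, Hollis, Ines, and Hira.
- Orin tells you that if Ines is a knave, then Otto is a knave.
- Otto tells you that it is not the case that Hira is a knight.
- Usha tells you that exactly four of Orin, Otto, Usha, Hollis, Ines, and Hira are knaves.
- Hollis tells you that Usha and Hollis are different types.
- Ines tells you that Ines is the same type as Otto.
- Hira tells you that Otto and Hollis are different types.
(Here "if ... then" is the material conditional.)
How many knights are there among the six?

4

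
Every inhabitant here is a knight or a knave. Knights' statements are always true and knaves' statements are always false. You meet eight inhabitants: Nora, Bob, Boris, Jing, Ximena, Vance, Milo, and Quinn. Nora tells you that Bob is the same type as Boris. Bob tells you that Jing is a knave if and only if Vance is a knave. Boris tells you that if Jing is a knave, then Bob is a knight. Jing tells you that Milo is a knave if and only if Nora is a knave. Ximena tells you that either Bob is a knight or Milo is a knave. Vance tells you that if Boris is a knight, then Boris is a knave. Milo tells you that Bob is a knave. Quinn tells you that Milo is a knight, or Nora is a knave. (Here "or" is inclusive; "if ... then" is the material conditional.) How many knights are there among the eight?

The unique consistent assignment is Nora=knight, Bob=knight, Boris=knight, Jing=knave, Ximena=knight, Vance=knave, Milo=knave, Quinn=knave.
That has 4 knights.

4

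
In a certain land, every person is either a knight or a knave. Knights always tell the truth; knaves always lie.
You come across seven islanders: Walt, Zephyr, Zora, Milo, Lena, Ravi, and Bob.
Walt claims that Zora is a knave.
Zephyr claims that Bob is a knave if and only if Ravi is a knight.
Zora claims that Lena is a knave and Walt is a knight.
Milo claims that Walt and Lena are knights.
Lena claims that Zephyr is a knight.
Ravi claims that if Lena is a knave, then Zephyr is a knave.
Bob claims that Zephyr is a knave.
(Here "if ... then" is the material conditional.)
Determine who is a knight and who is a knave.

Walt is a knight, Zephyr is a knight, Zora is a knave, Milo is a knight, Lena is a knight, Ravi is a knight, and Bob is a knave.

Walt is a knight, and the claim "Zora is a knave" is indeed true.
Since Zephyr is a knight, "Bob is a knave if and only if Ravi is a knight" needs to be true, which holds.
As a knave, Zora's statement "Lena is a knave and Walt is a knight" should be False; it is.
Milo (knight): "Walt and Lena are knights" — true. ✓
Lena (knight): "Zephyr is a knight" — true. ✓
Ravi is a knight; "if Lena is a knave, then Zephyr is a knave" is true, as required.
Bob is a knave; "Zephyr is a knave" is False, as required.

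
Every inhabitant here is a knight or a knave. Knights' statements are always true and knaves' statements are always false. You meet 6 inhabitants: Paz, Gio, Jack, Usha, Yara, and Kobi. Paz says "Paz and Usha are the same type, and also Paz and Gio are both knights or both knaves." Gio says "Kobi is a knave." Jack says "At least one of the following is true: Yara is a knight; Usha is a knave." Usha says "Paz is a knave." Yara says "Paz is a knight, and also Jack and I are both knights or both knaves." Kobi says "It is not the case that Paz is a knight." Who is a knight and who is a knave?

Knights: Usha and Kobi. Knaves: Paz, Gio, Jack, and Yara.

Paz (knave): "Paz and Usha are the same type, and also Paz and Gio are both knights or both knaves" — False. ✓
Gio (knave): "Kobi is a knave" — False. ✓
As a knave, Jack's statement "at least one of the following is true: Yara is a knight; Usha is a knave" should be False; it is.
Usha is a knight, and the claim "Paz is a knave" is indeed True.
As a knave, Yara's statement "Paz is a knight, and also Jack and I are both knights or both knaves" should be False; it is.
Kobi is a knight, so "it is not the case that Paz is a knight" must be True — and it is.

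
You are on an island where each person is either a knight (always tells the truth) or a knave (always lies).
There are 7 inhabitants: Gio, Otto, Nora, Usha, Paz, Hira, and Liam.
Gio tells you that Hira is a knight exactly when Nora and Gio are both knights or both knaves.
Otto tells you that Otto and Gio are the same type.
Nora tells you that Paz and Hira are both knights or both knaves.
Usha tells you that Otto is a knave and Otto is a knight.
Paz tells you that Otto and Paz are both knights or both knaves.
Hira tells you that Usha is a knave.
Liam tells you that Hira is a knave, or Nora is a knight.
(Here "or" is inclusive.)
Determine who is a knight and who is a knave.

Gio is a knight, Otto is a knight, Nora is a knight, Usha is a knave, Paz is a knight, Hira is a knight, and Liam is a knight.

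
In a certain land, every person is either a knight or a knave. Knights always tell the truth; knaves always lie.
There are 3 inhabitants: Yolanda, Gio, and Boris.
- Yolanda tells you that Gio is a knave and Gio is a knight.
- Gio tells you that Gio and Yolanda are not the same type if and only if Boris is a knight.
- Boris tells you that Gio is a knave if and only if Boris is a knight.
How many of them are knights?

1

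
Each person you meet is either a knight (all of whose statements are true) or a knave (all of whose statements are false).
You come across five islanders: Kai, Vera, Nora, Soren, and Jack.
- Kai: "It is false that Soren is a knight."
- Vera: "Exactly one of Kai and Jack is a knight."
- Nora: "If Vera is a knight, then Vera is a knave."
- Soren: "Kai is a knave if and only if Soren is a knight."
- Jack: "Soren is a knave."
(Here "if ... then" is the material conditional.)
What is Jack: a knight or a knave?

Jack is a knave.

Consistent assignments: {Kai=knave, Vera=knave, Nora=knight, Soren=knight, Jack=knave}
In every consistent assignment, Jack is a knave.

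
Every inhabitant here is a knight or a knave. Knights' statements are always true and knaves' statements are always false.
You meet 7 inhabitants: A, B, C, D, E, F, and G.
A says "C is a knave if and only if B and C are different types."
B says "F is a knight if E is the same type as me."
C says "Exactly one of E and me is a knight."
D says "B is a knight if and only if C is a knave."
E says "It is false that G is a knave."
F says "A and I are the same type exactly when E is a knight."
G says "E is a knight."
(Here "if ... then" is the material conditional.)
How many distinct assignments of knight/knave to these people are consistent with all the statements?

Consistent assignments:
  A=knave, B=knave, C=knight, D=knight, E=knave, F=knave, G=knave
  A=knave, B=knave, C=knave, D=knave, E=knave, F=knave, G=knave

2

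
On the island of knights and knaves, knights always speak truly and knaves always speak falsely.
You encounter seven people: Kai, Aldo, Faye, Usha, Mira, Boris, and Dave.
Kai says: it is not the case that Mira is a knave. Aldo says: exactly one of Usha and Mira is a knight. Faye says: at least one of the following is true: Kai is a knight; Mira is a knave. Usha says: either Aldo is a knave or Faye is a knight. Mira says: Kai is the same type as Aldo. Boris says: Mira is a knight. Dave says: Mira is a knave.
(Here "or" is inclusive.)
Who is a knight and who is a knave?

Kai is a knave, and the claim "it is not the case that Mira is a knave" is indeed False.
Aldo is a knight, and the claim "exactly one of Usha and Mira is a knight" is indeed True.
Faye is a knight, so "at least one of the following is true: Kai is a knight; Mira is a knave" must be True — and it is.
Since Usha is a knight, "either Aldo is a knave or Faye is a knight" needs to be True, which holds.
Mira is a knave; "Kai is the same type as Aldo" is False, as required.
Boris (knave): "Mira is a knight" — False. ✓
As a knight, Dave's statement "Mira is a knave" should be True; it is.

Knights: Aldo, Faye, Usha, and Dave. Knaves: Kai, Mira, and Boris.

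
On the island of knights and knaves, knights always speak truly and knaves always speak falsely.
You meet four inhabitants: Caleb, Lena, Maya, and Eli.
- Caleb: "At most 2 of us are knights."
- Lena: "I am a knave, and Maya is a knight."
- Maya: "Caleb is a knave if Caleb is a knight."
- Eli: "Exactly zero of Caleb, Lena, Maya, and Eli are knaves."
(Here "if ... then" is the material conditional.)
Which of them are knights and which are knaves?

Caleb is a knight, Lena is a knave, Maya is a knave, and Eli is a knave.

Caleb is a knight; "at most 2 of us are knights" is true, as required.
As a knave, Lena's statement "I am a knave, and Maya is a knight" should be false; it is.
Since Maya is a knave, "Caleb is a knave if Caleb is a knight" needs to be false, which holds.
Eli is a knave, so "exactly zero of Caleb, Lena, Maya, and Eli are knaves" must be false — and it is.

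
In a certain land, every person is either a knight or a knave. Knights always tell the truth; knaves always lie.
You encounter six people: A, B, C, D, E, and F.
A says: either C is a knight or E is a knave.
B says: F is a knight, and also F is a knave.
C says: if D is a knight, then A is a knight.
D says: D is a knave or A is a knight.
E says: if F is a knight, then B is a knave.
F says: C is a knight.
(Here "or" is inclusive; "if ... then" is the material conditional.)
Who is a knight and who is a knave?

Since A is a knight, "either C is a knight or E is a knave" needs to be true, which holds.
B is a knave; "F is a knight, and also F is a knave" is False, as required.
Since C is a knight, "if D is a knight, then A is a knight" needs to be true, which holds.
D is a knight, so "D is a knave or A is a knight" must be true — and it is.
Since E is a knight, "if F is a knight, then B is a knave" needs to be true, which holds.
F is a knight, and the claim "C is a knight" is indeed true.

A is a knight, B is a knave, C is a knight, D is a knight, E is a knight, and F is a knight.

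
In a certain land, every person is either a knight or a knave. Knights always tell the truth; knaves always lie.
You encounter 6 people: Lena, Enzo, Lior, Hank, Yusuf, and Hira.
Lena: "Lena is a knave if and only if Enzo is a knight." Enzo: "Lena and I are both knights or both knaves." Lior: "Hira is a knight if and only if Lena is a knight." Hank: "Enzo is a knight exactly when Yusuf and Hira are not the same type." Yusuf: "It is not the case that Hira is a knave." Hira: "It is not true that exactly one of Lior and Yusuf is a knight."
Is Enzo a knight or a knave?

Enzo is a knave.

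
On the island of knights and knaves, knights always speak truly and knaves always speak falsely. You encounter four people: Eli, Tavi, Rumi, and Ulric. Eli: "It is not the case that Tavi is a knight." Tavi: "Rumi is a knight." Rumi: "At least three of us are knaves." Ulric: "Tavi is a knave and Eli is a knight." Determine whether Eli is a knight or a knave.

Eli is a knight.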